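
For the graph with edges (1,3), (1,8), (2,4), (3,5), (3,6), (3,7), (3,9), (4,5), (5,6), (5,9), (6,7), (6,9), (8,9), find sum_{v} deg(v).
26 (handshake: sum of degrees = 2|E| = 2 x 13 = 26)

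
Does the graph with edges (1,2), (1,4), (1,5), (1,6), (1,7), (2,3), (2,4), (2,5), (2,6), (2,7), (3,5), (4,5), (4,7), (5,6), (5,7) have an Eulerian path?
Yes (the graph is connected and exactly 2 vertices have odd degree: {1, 6}; any Eulerian path must start and end at those)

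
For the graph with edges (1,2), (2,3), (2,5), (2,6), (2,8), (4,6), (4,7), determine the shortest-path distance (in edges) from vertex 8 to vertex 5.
2 (path: 8 -> 2 -> 5, 2 edges)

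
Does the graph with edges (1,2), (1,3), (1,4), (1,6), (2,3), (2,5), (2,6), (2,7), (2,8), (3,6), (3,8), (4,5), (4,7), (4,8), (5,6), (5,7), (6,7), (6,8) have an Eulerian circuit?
Yes (the graph is connected and all 8 vertices have even degree)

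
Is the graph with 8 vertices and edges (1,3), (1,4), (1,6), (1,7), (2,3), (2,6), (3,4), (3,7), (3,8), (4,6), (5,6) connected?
Yes (BFS from 1 visits [1, 3, 4, 6, 7, 2, 8, 5] — all 8 vertices reached)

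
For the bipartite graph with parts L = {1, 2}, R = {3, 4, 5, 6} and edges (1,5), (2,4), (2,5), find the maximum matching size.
2 (matching: (1,5), (2,4); upper bound min(|L|,|R|) = min(2,4) = 2)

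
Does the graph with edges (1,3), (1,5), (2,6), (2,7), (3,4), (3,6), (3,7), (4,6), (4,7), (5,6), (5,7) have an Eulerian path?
Yes (the graph is connected and exactly 2 vertices have odd degree: {4, 5}; any Eulerian path must start and end at those)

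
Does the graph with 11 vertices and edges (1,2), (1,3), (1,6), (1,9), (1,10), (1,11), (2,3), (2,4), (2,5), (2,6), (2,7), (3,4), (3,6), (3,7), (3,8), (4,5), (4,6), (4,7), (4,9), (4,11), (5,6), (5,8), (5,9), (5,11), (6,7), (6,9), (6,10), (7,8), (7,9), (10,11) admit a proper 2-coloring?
No (odd cycle of length 3: 9 -> 1 -> 6 -> 9)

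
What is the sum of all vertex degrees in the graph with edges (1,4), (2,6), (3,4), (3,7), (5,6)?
10 (handshake: sum of degrees = 2|E| = 2 x 5 = 10)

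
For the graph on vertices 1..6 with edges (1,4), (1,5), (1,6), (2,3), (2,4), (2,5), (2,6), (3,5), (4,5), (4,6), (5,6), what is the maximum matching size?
3 (matching: (1,6), (2,4), (3,5); upper bound floor(n/2) = floor(6/2) = 3)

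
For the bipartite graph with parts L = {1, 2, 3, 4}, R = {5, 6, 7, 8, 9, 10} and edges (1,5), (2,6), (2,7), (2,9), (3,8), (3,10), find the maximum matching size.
3 (matching: (1,5), (2,9), (3,10); upper bound min(|L|,|R|) = min(4,6) = 4)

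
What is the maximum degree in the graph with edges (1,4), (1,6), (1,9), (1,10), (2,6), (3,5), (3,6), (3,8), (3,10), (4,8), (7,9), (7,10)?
4 (attained at vertices 1, 3)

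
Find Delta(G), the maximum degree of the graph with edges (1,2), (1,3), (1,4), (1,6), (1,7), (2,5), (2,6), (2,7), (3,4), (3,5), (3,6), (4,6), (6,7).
5 (attained at vertices 1, 6)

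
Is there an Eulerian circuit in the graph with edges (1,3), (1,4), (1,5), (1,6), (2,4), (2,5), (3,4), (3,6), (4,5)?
No (2 vertices have odd degree: {3, 5}; Eulerian circuit requires 0)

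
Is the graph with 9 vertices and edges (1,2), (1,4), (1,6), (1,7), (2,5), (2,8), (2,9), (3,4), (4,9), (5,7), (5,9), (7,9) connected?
Yes (BFS from 1 visits [1, 2, 4, 6, 7, 5, 8, 9, 3] — all 9 vertices reached)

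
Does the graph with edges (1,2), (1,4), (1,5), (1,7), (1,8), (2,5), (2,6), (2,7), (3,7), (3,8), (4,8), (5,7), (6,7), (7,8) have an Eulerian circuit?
No (2 vertices have odd degree: {1, 5}; Eulerian circuit requires 0)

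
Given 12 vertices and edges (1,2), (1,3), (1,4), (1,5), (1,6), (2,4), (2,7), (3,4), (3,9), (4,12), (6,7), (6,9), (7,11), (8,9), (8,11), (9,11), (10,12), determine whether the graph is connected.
Yes (BFS from 1 visits [1, 2, 3, 4, 5, 6, 7, 9, 12, 11, 8, 10] — all 12 vertices reached)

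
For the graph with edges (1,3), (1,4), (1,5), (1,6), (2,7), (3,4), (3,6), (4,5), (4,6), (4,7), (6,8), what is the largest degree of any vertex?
5 (attained at vertex 4)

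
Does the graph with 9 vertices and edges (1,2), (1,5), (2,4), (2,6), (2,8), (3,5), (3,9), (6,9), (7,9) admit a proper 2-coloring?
Yes. Partition: {1, 3, 4, 6, 7, 8}, {2, 5, 9}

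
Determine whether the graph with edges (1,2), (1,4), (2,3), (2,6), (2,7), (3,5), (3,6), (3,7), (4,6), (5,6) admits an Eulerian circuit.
Yes (the graph is connected and all 7 vertices have even degree)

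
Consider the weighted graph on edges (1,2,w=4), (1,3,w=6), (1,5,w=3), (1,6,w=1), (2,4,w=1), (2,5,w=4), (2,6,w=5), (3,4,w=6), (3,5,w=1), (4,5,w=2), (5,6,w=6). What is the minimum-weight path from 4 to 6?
6 (path: 4 -> 2 -> 6; weights 1 + 5 = 6)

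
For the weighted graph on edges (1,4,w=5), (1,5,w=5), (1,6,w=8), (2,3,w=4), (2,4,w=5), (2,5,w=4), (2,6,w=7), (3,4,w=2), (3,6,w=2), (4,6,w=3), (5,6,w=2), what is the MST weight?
15 (MST edges: (1,4,w=5), (2,3,w=4), (3,4,w=2), (3,6,w=2), (5,6,w=2); sum of weights 5 + 4 + 2 + 2 + 2 = 15)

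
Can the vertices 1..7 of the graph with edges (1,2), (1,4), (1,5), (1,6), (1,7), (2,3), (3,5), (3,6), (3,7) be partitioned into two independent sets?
Yes. Partition: {1, 3}, {2, 4, 5, 6, 7}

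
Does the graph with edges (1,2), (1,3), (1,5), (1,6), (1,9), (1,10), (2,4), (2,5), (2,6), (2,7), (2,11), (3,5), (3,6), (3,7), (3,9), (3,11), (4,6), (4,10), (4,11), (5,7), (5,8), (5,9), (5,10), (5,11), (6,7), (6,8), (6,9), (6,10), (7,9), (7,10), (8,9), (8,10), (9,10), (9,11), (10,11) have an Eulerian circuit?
Yes (the graph is connected and all 11 vertices have even degree)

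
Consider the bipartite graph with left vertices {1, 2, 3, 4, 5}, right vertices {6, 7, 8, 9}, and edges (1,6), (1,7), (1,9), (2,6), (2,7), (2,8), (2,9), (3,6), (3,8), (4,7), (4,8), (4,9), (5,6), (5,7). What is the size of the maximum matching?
4 (matching: (1,9), (2,8), (3,6), (4,7); upper bound min(|L|,|R|) = min(5,4) = 4)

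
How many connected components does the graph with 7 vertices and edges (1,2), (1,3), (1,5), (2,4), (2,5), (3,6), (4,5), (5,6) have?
2 (components: {1, 2, 3, 4, 5, 6}, {7})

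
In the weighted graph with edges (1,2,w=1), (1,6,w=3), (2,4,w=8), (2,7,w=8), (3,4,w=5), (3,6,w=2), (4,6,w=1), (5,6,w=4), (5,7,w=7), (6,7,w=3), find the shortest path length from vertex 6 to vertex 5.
4 (path: 6 -> 5; weights 4 = 4)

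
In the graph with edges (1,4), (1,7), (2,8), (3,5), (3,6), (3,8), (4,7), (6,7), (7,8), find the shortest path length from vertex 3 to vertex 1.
3 (path: 3 -> 8 -> 7 -> 1, 3 edges)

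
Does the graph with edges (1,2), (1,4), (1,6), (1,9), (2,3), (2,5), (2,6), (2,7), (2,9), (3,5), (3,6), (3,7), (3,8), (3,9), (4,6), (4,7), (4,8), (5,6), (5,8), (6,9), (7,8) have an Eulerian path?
Yes — and in fact it has an Eulerian circuit (the graph is connected and all 9 vertices have even degree)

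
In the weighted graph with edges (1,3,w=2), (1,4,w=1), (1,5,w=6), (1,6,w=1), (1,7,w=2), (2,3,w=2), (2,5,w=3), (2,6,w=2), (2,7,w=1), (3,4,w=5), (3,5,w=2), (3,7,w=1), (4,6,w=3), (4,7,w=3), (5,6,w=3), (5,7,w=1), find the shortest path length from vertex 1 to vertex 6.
1 (path: 1 -> 6; weights 1 = 1)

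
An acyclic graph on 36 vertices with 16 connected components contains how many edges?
20 (Each of the 16 component trees on V_i vertices has V_i - 1 edges; summing gives V - C = 36 - 16 = 20)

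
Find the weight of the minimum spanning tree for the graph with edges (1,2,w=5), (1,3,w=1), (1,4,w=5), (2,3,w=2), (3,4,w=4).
7 (MST edges: (1,3,w=1), (2,3,w=2), (3,4,w=4); sum of weights 1 + 2 + 4 = 7)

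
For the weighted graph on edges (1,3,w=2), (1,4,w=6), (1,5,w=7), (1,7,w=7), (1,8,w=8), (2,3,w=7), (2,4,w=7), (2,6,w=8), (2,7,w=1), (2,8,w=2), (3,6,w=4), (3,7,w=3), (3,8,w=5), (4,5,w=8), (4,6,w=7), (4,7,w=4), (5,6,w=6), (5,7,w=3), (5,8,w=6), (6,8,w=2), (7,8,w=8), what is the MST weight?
17 (MST edges: (1,3,w=2), (2,7,w=1), (2,8,w=2), (3,7,w=3), (4,7,w=4), (5,7,w=3), (6,8,w=2); sum of weights 2 + 1 + 2 + 3 + 4 + 3 + 2 = 17)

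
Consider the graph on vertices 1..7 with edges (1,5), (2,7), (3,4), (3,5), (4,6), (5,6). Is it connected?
No, it has 2 components: {1, 3, 4, 5, 6}, {2, 7}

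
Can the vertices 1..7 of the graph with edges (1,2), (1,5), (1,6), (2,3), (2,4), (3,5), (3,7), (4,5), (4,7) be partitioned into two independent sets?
Yes. Partition: {1, 3, 4}, {2, 5, 6, 7}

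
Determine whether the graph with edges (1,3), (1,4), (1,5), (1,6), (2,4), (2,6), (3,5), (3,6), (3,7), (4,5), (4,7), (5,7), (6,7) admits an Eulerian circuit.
Yes (the graph is connected and all 7 vertices have even degree)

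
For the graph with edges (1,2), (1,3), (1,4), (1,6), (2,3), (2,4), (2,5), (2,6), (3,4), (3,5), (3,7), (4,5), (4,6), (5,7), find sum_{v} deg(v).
28 (handshake: sum of degrees = 2|E| = 2 x 14 = 28)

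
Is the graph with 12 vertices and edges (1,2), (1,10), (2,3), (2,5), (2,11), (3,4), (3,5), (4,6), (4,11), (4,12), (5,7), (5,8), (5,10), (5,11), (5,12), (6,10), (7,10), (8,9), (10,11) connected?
Yes (BFS from 1 visits [1, 2, 10, 3, 5, 11, 6, 7, 4, 8, 12, 9] — all 12 vertices reached)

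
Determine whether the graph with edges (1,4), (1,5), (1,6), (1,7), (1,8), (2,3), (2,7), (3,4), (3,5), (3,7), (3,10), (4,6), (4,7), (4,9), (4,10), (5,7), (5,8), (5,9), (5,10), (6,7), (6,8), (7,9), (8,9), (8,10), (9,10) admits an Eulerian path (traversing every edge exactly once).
No (6 vertices have odd degree: {1, 3, 7, 8, 9, 10}; Eulerian path requires 0 or 2)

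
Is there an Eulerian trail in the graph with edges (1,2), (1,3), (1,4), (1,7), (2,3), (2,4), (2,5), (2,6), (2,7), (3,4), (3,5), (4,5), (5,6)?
Yes — and in fact it has an Eulerian circuit (the graph is connected and all 7 vertices have even degree)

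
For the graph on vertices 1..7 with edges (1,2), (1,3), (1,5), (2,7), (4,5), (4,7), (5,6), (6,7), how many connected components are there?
1 (components: {1, 2, 3, 4, 5, 6, 7})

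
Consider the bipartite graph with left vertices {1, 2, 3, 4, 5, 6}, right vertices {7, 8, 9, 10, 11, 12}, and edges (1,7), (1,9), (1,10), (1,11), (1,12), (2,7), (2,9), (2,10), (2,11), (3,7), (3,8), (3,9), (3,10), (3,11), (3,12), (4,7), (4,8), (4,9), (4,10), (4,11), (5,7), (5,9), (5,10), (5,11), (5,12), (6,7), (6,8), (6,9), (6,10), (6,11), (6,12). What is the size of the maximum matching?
6 (matching: (1,12), (2,11), (3,10), (4,9), (5,7), (6,8); upper bound min(|L|,|R|) = min(6,6) = 6)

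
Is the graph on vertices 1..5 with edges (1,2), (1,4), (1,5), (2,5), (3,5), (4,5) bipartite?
No (odd cycle of length 3: 5 -> 1 -> 2 -> 5)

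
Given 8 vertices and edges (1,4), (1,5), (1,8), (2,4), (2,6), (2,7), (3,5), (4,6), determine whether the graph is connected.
Yes (BFS from 1 visits [1, 4, 5, 8, 2, 6, 3, 7] — all 8 vertices reached)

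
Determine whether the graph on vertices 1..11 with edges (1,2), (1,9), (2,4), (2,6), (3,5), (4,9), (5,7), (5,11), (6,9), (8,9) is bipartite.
Yes. Partition: {1, 3, 4, 6, 7, 8, 10, 11}, {2, 5, 9}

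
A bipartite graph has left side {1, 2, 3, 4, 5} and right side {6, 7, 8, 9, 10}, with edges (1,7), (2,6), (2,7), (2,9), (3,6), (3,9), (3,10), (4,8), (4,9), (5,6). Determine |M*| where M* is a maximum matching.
5 (matching: (1,7), (2,9), (3,10), (4,8), (5,6); upper bound min(|L|,|R|) = min(5,5) = 5)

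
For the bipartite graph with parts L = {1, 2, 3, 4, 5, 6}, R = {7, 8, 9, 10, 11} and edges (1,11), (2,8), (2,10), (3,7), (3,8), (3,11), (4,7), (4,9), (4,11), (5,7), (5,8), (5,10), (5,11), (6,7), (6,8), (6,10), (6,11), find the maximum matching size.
5 (matching: (1,11), (2,10), (3,8), (4,9), (5,7); upper bound min(|L|,|R|) = min(6,5) = 5)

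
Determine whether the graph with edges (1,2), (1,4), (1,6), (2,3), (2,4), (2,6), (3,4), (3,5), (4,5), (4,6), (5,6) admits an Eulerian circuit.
No (4 vertices have odd degree: {1, 3, 4, 5}; Eulerian circuit requires 0)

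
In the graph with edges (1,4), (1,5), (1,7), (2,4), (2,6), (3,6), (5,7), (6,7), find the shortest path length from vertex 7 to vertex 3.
2 (path: 7 -> 6 -> 3, 2 edges)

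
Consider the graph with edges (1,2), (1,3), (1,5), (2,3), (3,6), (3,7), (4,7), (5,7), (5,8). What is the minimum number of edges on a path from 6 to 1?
2 (path: 6 -> 3 -> 1, 2 edges)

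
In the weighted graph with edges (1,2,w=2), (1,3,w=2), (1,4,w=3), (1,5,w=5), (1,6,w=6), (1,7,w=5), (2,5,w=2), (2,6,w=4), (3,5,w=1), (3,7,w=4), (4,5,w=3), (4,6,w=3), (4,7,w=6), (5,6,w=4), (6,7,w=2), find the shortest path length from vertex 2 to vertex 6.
4 (path: 2 -> 6; weights 4 = 4)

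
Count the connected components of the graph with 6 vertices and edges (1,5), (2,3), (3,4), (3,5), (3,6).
1 (components: {1, 2, 3, 4, 5, 6})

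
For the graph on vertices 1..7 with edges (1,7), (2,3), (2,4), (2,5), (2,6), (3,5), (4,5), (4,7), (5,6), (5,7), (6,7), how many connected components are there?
1 (components: {1, 2, 3, 4, 5, 6, 7})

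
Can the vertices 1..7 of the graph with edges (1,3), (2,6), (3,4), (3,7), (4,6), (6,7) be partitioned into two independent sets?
Yes. Partition: {1, 2, 4, 5, 7}, {3, 6}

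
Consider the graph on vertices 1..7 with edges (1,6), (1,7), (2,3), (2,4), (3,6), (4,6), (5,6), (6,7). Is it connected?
Yes (BFS from 1 visits [1, 6, 7, 3, 4, 5, 2] — all 7 vertices reached)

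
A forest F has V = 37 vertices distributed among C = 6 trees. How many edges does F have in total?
31 (Each of the 6 component trees on V_i vertices has V_i - 1 edges; summing gives V - C = 37 - 6 = 31)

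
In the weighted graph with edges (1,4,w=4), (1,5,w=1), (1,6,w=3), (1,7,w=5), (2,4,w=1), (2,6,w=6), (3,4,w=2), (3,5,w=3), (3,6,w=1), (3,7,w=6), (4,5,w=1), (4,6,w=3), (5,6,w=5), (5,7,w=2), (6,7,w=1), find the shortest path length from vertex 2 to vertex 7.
4 (path: 2 -> 4 -> 5 -> 7; weights 1 + 1 + 2 = 4)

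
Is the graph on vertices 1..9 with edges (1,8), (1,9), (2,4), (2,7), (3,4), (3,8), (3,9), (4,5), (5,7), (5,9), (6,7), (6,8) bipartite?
Yes. Partition: {1, 2, 3, 5, 6}, {4, 7, 8, 9}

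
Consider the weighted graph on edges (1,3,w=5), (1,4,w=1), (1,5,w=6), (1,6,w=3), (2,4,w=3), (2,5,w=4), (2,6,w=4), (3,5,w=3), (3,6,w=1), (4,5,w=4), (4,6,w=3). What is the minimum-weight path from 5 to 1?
5 (path: 5 -> 4 -> 1; weights 4 + 1 = 5)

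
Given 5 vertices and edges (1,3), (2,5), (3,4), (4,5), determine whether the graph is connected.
Yes (BFS from 1 visits [1, 3, 4, 5, 2] — all 5 vertices reached)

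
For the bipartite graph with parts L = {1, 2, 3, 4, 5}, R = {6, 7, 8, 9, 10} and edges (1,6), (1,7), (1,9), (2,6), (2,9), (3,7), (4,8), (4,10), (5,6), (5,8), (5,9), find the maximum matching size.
5 (matching: (1,9), (2,6), (3,7), (4,10), (5,8); upper bound min(|L|,|R|) = min(5,5) = 5)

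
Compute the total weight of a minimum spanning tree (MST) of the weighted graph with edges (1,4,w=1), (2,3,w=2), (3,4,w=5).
8 (MST edges: (1,4,w=1), (2,3,w=2), (3,4,w=5); sum of weights 1 + 2 + 5 = 8)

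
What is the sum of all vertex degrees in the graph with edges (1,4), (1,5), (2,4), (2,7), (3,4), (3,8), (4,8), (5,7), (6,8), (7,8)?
20 (handshake: sum of degrees = 2|E| = 2 x 10 = 20)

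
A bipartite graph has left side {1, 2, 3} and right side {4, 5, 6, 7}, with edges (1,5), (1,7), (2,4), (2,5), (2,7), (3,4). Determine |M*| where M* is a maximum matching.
3 (matching: (1,7), (2,5), (3,4); upper bound min(|L|,|R|) = min(3,4) = 3)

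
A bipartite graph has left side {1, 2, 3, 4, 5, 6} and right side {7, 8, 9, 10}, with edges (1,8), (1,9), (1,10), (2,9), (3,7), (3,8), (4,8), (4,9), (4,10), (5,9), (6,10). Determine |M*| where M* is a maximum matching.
4 (matching: (1,10), (2,9), (3,7), (4,8); upper bound min(|L|,|R|) = min(6,4) = 4)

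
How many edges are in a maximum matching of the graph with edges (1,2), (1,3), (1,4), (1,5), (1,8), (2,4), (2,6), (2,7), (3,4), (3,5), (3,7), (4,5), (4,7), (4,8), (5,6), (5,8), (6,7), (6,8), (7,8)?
4 (matching: (1,5), (2,6), (3,7), (4,8); upper bound floor(n/2) = floor(8/2) = 4)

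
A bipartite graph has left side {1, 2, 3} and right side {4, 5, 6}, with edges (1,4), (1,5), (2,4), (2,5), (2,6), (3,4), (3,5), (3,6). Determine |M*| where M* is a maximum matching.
3 (matching: (1,5), (2,6), (3,4); upper bound min(|L|,|R|) = min(3,3) = 3)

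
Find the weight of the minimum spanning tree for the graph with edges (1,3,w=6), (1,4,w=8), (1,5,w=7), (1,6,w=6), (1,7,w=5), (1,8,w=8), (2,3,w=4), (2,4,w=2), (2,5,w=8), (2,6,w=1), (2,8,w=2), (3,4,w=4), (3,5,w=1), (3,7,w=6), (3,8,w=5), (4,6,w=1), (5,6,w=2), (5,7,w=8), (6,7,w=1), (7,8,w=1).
12 (MST edges: (1,7,w=5), (2,6,w=1), (3,5,w=1), (4,6,w=1), (5,6,w=2), (6,7,w=1), (7,8,w=1); sum of weights 5 + 1 + 1 + 1 + 2 + 1 + 1 = 12)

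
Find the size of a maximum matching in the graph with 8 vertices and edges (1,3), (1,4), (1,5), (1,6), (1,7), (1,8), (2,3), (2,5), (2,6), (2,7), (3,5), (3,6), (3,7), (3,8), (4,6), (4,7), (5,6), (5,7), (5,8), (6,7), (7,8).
4 (matching: (1,4), (2,3), (5,6), (7,8); upper bound floor(n/2) = floor(8/2) = 4)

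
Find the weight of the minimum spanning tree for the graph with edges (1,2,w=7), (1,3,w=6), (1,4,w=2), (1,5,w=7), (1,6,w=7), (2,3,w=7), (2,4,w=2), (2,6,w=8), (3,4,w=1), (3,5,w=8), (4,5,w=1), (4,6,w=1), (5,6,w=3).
7 (MST edges: (1,4,w=2), (2,4,w=2), (3,4,w=1), (4,5,w=1), (4,6,w=1); sum of weights 2 + 2 + 1 + 1 + 1 = 7)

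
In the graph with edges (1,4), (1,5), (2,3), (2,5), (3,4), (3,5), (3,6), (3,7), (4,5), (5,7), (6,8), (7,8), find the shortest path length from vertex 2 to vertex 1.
2 (path: 2 -> 5 -> 1, 2 edges)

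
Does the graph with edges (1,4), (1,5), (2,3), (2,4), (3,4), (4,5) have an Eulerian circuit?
Yes (the graph is connected and all 5 vertices have even degree)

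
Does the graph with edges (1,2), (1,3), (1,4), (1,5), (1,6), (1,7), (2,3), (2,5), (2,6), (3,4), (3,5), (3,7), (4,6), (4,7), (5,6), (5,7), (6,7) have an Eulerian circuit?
No (4 vertices have odd degree: {3, 5, 6, 7}; Eulerian circuit requires 0)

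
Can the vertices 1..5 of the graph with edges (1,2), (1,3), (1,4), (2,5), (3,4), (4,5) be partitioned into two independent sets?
No (odd cycle of length 3: 3 -> 1 -> 4 -> 3)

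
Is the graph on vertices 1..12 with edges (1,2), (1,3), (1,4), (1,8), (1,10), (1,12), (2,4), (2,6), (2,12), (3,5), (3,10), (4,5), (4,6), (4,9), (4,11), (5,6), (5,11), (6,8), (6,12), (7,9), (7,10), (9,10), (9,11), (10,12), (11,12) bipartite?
No (odd cycle of length 3: 2 -> 1 -> 4 -> 2)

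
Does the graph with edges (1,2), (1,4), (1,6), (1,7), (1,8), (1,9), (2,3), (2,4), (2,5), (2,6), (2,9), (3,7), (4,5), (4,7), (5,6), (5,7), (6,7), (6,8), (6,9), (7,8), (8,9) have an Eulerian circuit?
Yes (the graph is connected and all 9 vertices have even degree)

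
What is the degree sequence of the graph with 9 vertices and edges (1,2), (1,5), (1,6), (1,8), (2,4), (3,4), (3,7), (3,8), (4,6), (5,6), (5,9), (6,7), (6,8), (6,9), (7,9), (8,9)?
[6, 4, 4, 4, 3, 3, 3, 3, 2] (degrees: deg(1)=4, deg(2)=2, deg(3)=3, deg(4)=3, deg(5)=3, deg(6)=6, deg(7)=3, deg(8)=4, deg(9)=4)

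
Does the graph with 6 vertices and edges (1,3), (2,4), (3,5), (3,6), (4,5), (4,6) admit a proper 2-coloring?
Yes. Partition: {1, 2, 5, 6}, {3, 4}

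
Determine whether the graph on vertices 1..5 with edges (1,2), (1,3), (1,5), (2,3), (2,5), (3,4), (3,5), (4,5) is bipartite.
No (odd cycle of length 3: 3 -> 1 -> 5 -> 3)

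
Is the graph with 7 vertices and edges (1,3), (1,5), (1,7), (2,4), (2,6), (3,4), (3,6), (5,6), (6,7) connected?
Yes (BFS from 1 visits [1, 3, 5, 7, 4, 6, 2] — all 7 vertices reached)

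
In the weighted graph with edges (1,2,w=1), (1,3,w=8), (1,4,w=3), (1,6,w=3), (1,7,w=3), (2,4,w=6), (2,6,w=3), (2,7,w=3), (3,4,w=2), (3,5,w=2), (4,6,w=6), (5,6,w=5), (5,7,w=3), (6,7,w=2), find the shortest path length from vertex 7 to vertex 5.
3 (path: 7 -> 5; weights 3 = 3)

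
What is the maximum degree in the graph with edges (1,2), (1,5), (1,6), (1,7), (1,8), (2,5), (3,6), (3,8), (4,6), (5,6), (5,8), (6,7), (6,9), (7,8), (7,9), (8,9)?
6 (attained at vertex 6)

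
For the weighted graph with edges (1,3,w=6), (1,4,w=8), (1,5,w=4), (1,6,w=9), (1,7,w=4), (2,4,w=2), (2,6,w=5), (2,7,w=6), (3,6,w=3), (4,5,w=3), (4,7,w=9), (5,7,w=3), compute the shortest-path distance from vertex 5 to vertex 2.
5 (path: 5 -> 4 -> 2; weights 3 + 2 = 5)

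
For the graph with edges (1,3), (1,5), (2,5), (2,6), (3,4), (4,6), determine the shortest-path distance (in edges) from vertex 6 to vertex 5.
2 (path: 6 -> 2 -> 5, 2 edges)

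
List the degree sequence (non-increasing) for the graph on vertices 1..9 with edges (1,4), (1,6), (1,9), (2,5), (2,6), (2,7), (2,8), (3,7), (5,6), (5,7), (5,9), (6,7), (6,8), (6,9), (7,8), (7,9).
[6, 6, 4, 4, 4, 3, 3, 1, 1] (degrees: deg(1)=3, deg(2)=4, deg(3)=1, deg(4)=1, deg(5)=4, deg(6)=6, deg(7)=6, deg(8)=3, deg(9)=4)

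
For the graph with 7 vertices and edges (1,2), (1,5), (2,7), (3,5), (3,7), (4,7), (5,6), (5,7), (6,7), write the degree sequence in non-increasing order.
[5, 4, 2, 2, 2, 2, 1] (degrees: deg(1)=2, deg(2)=2, deg(3)=2, deg(4)=1, deg(5)=4, deg(6)=2, deg(7)=5)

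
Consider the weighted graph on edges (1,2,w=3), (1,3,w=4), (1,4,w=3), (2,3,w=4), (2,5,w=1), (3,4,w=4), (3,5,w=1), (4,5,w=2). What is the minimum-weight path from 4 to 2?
3 (path: 4 -> 5 -> 2; weights 2 + 1 = 3)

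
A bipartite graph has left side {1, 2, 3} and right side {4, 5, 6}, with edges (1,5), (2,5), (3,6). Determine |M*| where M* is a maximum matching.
2 (matching: (1,5), (3,6); upper bound min(|L|,|R|) = min(3,3) = 3)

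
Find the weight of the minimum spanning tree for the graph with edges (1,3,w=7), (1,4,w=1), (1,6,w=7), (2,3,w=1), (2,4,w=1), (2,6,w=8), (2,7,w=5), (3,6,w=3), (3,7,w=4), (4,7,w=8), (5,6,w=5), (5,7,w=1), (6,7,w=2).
9 (MST edges: (1,4,w=1), (2,3,w=1), (2,4,w=1), (3,6,w=3), (5,7,w=1), (6,7,w=2); sum of weights 1 + 1 + 1 + 3 + 1 + 2 = 9)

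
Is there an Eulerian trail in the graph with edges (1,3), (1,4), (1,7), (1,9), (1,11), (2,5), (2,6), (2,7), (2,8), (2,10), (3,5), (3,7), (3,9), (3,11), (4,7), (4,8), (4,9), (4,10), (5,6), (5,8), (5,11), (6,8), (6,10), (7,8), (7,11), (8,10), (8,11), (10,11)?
No (8 vertices have odd degree: {1, 2, 3, 4, 5, 8, 9, 10}; Eulerian path requires 0 or 2)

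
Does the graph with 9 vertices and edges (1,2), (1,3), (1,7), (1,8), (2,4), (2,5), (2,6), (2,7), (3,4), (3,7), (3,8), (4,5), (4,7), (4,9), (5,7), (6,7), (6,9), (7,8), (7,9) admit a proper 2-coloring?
No (odd cycle of length 3: 8 -> 1 -> 3 -> 8)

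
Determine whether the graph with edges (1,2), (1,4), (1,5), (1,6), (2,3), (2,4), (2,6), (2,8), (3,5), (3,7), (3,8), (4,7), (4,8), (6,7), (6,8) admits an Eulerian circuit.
No (2 vertices have odd degree: {2, 7}; Eulerian circuit requires 0)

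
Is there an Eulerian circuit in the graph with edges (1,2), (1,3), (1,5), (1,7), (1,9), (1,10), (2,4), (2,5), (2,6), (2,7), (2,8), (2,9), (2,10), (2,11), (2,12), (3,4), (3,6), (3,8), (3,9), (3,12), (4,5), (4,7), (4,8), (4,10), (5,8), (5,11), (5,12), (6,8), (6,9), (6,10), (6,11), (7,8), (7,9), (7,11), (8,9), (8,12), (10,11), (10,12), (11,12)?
Yes (the graph is connected and all 12 vertices have even degree)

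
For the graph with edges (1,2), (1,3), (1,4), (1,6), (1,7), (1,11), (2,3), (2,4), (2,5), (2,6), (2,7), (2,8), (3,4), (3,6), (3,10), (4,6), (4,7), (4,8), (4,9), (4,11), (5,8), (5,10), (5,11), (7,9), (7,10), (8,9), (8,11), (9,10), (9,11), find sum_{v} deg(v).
58 (handshake: sum of degrees = 2|E| = 2 x 29 = 58)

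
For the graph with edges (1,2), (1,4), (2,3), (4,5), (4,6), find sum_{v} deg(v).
10 (handshake: sum of degrees = 2|E| = 2 x 5 = 10)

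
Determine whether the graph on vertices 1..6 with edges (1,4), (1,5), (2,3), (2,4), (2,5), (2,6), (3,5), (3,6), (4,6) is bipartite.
No (odd cycle of length 5: 3 -> 5 -> 1 -> 4 -> 6 -> 3)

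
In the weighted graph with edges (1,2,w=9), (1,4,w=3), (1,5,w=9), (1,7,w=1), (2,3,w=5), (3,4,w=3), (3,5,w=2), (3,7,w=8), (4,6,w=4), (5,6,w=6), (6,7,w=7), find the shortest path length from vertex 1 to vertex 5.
8 (path: 1 -> 4 -> 3 -> 5; weights 3 + 3 + 2 = 8)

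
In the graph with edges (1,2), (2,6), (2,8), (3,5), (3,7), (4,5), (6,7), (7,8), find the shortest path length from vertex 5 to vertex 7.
2 (path: 5 -> 3 -> 7, 2 edges)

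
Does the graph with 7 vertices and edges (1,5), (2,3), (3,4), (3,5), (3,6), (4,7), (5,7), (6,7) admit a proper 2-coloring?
Yes. Partition: {1, 3, 7}, {2, 4, 5, 6}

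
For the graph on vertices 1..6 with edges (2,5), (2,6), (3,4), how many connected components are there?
3 (components: {1}, {2, 5, 6}, {3, 4})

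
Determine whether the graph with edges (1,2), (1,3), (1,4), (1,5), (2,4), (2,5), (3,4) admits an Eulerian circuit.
No (2 vertices have odd degree: {2, 4}; Eulerian circuit requires 0)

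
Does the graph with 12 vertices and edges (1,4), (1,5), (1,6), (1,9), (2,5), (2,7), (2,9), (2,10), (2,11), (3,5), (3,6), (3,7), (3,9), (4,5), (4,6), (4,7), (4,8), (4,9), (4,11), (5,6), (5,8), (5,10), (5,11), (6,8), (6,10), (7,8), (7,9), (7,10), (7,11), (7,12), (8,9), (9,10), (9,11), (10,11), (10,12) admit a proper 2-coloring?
No (odd cycle of length 3: 5 -> 1 -> 4 -> 5)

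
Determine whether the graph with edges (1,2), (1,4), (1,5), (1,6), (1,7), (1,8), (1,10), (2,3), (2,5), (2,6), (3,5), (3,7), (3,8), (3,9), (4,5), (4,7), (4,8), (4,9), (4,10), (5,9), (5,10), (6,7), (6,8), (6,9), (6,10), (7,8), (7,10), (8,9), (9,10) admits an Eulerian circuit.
No (2 vertices have odd degree: {1, 3}; Eulerian circuit requires 0)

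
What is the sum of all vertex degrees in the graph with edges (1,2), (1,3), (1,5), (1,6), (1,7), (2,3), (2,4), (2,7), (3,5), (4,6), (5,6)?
22 (handshake: sum of degrees = 2|E| = 2 x 11 = 22)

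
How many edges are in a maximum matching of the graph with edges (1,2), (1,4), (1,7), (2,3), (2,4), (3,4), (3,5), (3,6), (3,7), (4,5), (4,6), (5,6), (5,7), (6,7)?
3 (matching: (1,4), (3,5), (6,7); upper bound floor(n/2) = floor(7/2) = 3)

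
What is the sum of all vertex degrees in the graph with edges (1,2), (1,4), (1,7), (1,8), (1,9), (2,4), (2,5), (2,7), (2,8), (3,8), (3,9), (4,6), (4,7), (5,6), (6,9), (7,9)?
32 (handshake: sum of degrees = 2|E| = 2 x 16 = 32)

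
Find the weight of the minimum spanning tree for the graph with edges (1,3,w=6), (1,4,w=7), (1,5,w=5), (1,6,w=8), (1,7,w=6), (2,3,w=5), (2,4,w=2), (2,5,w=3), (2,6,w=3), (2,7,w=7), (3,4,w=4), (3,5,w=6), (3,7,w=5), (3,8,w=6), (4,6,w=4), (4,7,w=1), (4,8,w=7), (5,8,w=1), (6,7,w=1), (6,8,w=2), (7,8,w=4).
16 (MST edges: (1,5,w=5), (2,4,w=2), (3,4,w=4), (4,7,w=1), (5,8,w=1), (6,7,w=1), (6,8,w=2); sum of weights 5 + 2 + 4 + 1 + 1 + 1 + 2 = 16)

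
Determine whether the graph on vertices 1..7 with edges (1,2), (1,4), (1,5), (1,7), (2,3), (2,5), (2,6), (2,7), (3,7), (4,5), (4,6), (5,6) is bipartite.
No (odd cycle of length 3: 5 -> 1 -> 2 -> 5)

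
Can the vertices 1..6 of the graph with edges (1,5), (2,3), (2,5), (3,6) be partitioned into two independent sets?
Yes. Partition: {1, 2, 4, 6}, {3, 5}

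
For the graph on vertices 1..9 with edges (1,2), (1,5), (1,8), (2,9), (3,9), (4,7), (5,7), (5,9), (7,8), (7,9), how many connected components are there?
2 (components: {1, 2, 3, 4, 5, 7, 8, 9}, {6})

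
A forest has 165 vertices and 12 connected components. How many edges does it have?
153 (Each of the 12 component trees on V_i vertices has V_i - 1 edges; summing gives V - C = 165 - 12 = 153)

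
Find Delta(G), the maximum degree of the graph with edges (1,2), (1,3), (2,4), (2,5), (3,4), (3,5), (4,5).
3 (attained at vertices 2, 3, 4, 5)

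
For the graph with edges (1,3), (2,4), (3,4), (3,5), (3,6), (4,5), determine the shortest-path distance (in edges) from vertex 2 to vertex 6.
3 (path: 2 -> 4 -> 3 -> 6, 3 edges)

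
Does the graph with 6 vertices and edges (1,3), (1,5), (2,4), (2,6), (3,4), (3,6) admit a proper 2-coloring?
Yes. Partition: {1, 4, 6}, {2, 3, 5}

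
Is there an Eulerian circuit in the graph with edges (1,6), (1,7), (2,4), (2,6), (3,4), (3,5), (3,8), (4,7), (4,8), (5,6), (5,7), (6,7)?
No (2 vertices have odd degree: {3, 5}; Eulerian circuit requires 0)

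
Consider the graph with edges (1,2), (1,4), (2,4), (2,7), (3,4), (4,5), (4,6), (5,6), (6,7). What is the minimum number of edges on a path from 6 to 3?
2 (path: 6 -> 4 -> 3, 2 edges)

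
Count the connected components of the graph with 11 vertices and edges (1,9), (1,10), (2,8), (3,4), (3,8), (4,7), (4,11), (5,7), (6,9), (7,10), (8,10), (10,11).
1 (components: {1, 2, 3, 4, 5, 6, 7, 8, 9, 10, 11})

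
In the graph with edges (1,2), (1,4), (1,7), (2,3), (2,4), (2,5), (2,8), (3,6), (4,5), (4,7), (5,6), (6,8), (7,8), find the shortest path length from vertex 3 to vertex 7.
3 (path: 3 -> 2 -> 1 -> 7, 3 edges)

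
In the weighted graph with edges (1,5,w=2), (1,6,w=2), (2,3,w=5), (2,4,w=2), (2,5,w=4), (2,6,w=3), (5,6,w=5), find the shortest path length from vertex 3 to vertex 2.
5 (path: 3 -> 2; weights 5 = 5)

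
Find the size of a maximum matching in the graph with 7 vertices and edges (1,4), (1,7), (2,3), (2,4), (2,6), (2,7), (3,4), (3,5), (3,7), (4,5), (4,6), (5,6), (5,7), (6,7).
3 (matching: (2,6), (3,7), (4,5); upper bound floor(n/2) = floor(7/2) = 3)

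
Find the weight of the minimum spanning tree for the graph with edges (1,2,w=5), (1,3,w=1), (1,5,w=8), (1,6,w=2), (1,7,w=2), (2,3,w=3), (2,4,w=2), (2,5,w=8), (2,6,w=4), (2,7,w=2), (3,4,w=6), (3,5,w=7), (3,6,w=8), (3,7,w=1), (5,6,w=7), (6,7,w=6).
15 (MST edges: (1,3,w=1), (1,6,w=2), (2,4,w=2), (2,7,w=2), (3,5,w=7), (3,7,w=1); sum of weights 1 + 2 + 2 + 2 + 7 + 1 = 15)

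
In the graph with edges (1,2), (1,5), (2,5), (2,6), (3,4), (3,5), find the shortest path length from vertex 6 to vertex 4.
4 (path: 6 -> 2 -> 5 -> 3 -> 4, 4 edges)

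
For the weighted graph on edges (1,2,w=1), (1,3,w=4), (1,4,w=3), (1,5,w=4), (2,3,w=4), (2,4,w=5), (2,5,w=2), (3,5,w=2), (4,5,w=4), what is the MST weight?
8 (MST edges: (1,2,w=1), (1,4,w=3), (2,5,w=2), (3,5,w=2); sum of weights 1 + 3 + 2 + 2 = 8)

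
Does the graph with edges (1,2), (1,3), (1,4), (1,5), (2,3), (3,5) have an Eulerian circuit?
No (2 vertices have odd degree: {3, 4}; Eulerian circuit requires 0)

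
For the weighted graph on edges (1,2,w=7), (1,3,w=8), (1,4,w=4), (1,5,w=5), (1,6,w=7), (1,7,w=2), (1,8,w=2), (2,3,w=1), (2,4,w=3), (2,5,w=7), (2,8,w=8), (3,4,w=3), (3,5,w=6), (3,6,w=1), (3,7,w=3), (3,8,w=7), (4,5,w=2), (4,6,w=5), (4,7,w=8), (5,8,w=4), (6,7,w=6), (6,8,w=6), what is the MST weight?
14 (MST edges: (1,7,w=2), (1,8,w=2), (2,3,w=1), (2,4,w=3), (3,6,w=1), (3,7,w=3), (4,5,w=2); sum of weights 2 + 2 + 1 + 3 + 1 + 3 + 2 = 14)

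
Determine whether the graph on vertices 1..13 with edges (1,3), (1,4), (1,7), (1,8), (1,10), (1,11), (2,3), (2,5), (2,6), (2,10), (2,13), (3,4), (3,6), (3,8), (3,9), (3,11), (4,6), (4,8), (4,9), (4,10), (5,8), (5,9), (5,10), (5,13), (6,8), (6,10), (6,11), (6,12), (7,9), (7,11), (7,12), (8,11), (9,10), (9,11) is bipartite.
No (odd cycle of length 3: 8 -> 1 -> 3 -> 8)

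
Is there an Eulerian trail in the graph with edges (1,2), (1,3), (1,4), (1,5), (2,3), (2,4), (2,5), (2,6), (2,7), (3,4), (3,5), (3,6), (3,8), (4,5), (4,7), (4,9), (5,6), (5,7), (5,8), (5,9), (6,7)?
Yes — and in fact it has an Eulerian circuit (the graph is connected and all 9 vertices have even degree)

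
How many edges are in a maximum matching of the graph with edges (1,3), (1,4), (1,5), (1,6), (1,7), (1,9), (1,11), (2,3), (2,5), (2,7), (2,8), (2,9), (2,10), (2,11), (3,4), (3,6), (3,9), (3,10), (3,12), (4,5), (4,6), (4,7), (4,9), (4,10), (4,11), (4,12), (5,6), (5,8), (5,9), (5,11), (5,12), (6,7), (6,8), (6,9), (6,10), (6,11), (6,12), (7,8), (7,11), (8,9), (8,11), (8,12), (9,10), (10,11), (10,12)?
6 (matching: (1,11), (2,7), (3,10), (4,12), (5,9), (6,8); upper bound floor(n/2) = floor(12/2) = 6)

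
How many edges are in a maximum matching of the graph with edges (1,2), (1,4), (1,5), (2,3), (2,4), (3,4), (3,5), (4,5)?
2 (matching: (1,5), (2,4); upper bound floor(n/2) = floor(5/2) = 2)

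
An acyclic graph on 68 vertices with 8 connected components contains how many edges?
60 (Each of the 8 component trees on V_i vertices has V_i - 1 edges; summing gives V - C = 68 - 8 = 60)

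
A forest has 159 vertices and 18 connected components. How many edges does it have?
141 (Each of the 18 component trees on V_i vertices has V_i - 1 edges; summing gives V - C = 159 - 18 = 141)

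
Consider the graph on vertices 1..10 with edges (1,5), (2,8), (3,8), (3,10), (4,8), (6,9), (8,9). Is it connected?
No, it has 3 components: {1, 5}, {2, 3, 4, 6, 8, 9, 10}, {7}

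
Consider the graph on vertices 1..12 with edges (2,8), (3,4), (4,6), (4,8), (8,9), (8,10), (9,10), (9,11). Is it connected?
No, it has 5 components: {1}, {2, 3, 4, 6, 8, 9, 10, 11}, {5}, {7}, {12}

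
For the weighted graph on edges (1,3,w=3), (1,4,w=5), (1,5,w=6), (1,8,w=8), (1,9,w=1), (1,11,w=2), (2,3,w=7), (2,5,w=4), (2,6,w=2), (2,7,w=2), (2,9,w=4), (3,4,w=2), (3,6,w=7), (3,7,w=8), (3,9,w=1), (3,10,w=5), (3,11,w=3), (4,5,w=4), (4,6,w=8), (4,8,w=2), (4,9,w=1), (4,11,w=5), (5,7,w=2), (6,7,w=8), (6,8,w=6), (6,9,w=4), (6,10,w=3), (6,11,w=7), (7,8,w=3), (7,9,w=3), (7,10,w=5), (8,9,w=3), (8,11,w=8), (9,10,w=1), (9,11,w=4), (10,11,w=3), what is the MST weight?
17 (MST edges: (1,9,w=1), (1,11,w=2), (2,6,w=2), (2,7,w=2), (3,9,w=1), (4,8,w=2), (4,9,w=1), (5,7,w=2), (6,10,w=3), (9,10,w=1); sum of weights 1 + 2 + 2 + 2 + 1 + 2 + 1 + 2 + 3 + 1 = 17)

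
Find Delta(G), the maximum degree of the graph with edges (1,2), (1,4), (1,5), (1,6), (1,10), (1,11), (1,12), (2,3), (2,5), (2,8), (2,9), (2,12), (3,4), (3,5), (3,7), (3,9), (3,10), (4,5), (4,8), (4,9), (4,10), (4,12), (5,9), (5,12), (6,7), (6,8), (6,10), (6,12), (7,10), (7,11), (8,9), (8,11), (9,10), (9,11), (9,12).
8 (attained at vertex 9)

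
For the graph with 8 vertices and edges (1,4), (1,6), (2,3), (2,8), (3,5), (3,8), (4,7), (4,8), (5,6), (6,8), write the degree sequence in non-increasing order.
[4, 3, 3, 3, 2, 2, 2, 1] (degrees: deg(1)=2, deg(2)=2, deg(3)=3, deg(4)=3, deg(5)=2, deg(6)=3, deg(7)=1, deg(8)=4)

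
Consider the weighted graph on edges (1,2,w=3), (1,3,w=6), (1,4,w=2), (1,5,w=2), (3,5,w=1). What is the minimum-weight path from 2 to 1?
3 (path: 2 -> 1; weights 3 = 3)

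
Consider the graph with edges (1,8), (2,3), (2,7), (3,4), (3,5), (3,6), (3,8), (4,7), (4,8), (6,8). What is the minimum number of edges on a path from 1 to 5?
3 (path: 1 -> 8 -> 3 -> 5, 3 edges)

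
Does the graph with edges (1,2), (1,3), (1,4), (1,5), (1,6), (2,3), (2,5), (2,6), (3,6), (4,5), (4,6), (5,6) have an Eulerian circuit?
No (4 vertices have odd degree: {1, 3, 4, 6}; Eulerian circuit requires 0)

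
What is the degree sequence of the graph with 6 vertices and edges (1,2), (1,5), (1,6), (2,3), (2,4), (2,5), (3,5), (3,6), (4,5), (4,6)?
[4, 4, 3, 3, 3, 3] (degrees: deg(1)=3, deg(2)=4, deg(3)=3, deg(4)=3, deg(5)=4, deg(6)=3)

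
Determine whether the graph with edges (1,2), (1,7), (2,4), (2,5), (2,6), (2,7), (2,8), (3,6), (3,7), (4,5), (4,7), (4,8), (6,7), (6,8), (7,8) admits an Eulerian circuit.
Yes (the graph is connected and all 8 vertices have even degree)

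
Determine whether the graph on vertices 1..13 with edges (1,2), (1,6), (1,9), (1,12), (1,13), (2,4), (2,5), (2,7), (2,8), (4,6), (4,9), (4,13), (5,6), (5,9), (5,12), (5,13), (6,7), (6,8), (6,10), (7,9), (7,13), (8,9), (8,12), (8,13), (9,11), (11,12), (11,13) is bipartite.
Yes. Partition: {1, 3, 4, 5, 7, 8, 10, 11}, {2, 6, 9, 12, 13}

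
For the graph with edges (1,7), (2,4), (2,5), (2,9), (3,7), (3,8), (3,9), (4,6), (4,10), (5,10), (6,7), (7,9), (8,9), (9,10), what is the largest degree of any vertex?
5 (attained at vertex 9)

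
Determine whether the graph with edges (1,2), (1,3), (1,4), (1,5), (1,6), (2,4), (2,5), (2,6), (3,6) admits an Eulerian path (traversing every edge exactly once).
Yes (the graph is connected and exactly 2 vertices have odd degree: {1, 6}; any Eulerian path must start and end at those)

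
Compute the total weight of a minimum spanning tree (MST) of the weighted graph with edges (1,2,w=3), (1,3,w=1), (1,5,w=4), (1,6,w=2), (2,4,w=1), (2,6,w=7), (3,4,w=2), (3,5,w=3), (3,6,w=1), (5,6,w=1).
6 (MST edges: (1,3,w=1), (2,4,w=1), (3,4,w=2), (3,6,w=1), (5,6,w=1); sum of weights 1 + 1 + 2 + 1 + 1 = 6)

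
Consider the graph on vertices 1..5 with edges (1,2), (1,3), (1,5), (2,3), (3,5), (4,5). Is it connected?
Yes (BFS from 1 visits [1, 2, 3, 5, 4] — all 5 vertices reached)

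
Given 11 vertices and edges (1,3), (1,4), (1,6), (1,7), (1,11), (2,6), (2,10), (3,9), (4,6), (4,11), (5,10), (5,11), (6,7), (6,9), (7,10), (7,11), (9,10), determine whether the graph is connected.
No, it has 2 components: {1, 2, 3, 4, 5, 6, 7, 9, 10, 11}, {8}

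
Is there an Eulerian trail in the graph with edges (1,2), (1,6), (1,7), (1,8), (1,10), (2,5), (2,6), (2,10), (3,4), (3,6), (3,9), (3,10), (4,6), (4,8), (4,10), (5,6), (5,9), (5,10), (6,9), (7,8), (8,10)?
Yes (the graph is connected and exactly 2 vertices have odd degree: {1, 9}; any Eulerian path must start and end at those)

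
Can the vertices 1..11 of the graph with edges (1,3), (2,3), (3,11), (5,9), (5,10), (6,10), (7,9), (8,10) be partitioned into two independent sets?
Yes. Partition: {1, 2, 4, 5, 6, 7, 8, 11}, {3, 9, 10}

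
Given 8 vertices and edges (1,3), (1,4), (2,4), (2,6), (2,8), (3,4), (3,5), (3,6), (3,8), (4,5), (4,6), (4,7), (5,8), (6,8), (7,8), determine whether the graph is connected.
Yes (BFS from 1 visits [1, 3, 4, 5, 6, 8, 2, 7] — all 8 vertices reached)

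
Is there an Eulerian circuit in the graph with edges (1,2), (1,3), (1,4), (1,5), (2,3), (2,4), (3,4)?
No (4 vertices have odd degree: {2, 3, 4, 5}; Eulerian circuit requires 0)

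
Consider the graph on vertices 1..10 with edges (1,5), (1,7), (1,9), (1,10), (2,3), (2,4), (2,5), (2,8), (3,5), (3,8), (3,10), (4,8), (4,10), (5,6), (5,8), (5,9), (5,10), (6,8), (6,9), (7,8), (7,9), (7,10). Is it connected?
Yes (BFS from 1 visits [1, 5, 7, 9, 10, 2, 3, 6, 8, 4] — all 10 vertices reached)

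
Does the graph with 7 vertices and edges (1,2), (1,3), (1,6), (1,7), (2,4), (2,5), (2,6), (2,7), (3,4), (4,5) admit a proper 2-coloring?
No (odd cycle of length 3: 2 -> 1 -> 6 -> 2)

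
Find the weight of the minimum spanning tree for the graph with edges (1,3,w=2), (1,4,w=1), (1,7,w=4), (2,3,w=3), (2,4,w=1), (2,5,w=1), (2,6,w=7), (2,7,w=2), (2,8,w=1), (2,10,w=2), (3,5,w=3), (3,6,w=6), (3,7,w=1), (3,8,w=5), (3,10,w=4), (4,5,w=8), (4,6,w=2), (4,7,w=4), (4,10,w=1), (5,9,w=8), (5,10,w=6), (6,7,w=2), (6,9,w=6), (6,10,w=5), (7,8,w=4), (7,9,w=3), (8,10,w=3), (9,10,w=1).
11 (MST edges: (1,3,w=2), (1,4,w=1), (2,4,w=1), (2,5,w=1), (2,8,w=1), (3,7,w=1), (4,6,w=2), (4,10,w=1), (9,10,w=1); sum of weights 2 + 1 + 1 + 1 + 1 + 1 + 2 + 1 + 1 = 11)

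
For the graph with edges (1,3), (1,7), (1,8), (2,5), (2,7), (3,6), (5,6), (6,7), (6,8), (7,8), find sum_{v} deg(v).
20 (handshake: sum of degrees = 2|E| = 2 x 10 = 20)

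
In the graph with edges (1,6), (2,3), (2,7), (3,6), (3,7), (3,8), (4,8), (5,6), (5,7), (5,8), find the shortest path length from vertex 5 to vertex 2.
2 (path: 5 -> 7 -> 2, 2 edges)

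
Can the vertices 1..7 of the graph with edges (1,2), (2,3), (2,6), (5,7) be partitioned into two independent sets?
Yes. Partition: {1, 3, 4, 5, 6}, {2, 7}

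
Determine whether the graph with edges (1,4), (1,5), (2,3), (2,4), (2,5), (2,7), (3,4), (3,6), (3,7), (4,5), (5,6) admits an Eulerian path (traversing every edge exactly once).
Yes — and in fact it has an Eulerian circuit (the graph is connected and all 7 vertices have even degree)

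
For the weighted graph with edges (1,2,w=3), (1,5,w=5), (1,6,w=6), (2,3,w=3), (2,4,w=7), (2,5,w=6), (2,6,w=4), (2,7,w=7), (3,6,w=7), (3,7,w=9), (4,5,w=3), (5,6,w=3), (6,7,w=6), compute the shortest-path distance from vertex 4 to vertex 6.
6 (path: 4 -> 5 -> 6; weights 3 + 3 = 6)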